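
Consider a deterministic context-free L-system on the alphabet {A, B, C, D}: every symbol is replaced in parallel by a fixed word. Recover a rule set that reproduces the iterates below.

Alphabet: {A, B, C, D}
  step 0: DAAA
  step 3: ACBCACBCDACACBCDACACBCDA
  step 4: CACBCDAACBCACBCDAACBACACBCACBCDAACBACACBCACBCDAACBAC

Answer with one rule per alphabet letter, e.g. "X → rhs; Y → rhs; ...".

A->C, B->CDA, C->ACB, D->A

  step 3 ⇒ step 4: ACBCACBCDACACBCDACACBCDA ⇒ C·ACB·CDA·ACB·C·ACB·CDA·ACB·A·C·ACB·C·ACB·CDA·ACB·A·C·ACB·C·ACB·CDA·ACB·A·C
    A ↦ C
    B ↦ CDA
    C ↦ ACB
    D ↦ A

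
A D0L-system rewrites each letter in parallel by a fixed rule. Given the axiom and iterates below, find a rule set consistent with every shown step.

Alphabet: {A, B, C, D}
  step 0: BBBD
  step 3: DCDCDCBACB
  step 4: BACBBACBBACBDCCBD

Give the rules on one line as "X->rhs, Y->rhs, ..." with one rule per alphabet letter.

A->C, B->D, C->CB, D->BA

  step 3 ⇒ step 4: DCDCDCBACB ⇒ BA·CB·BA·CB·BA·CB·D·C·CB·D
    A ↦ C
    B ↦ D
    C ↦ CB
    D ↦ BA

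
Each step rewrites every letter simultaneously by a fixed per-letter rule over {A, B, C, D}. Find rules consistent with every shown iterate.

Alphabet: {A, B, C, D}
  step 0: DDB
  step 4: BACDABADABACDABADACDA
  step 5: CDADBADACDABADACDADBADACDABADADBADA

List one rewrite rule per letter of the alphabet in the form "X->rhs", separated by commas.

A->DA, B->C, C->D, D->BA

  step 4 ⇒ step 5: BACDABADABACDABADACDA ⇒ C·DA·D·BA·DA·C·DA·BA·DA·C·DA·D·BA·DA·C·DA·BA·DA·D·BA·DA
    A ↦ DA
    B ↦ C
    C ↦ D
    D ↦ BA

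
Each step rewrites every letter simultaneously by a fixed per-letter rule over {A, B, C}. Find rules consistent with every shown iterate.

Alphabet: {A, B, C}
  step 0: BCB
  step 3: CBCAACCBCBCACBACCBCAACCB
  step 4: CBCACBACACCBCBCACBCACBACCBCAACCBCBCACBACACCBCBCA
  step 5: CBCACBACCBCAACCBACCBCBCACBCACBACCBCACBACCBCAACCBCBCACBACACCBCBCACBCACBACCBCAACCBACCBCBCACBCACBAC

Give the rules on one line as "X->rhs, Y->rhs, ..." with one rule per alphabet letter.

A->AC, B->CA, C->CB

  step 4 ⇒ step 5: CBCACBACACCBCBCACBCACBACCBCAACCBCBCACBACACCBCBCA ⇒ CB·CA·CB·AC·CB·CA·AC·CB·AC·CB·CB·CA·CB·CA·CB·AC·CB·CA·CB·AC·CB·CA·AC·CB·CB·CA·CB·AC·AC·CB·CB·CA·CB·CA·CB·AC·CB·CA·AC·CB·AC·CB·CB·CA·CB·CA·CB·AC
    A ↦ AC
    B ↦ CA
    C ↦ CB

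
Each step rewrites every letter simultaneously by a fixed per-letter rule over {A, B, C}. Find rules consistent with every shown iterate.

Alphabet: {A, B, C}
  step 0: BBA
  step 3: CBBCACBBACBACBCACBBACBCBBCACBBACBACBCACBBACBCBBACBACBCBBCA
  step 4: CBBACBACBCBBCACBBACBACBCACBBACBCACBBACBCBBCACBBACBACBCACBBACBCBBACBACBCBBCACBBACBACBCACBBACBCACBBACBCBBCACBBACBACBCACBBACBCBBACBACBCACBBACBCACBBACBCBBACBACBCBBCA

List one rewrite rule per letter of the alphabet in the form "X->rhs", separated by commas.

A->CA, B->ACB, C->CBB

  step 3 ⇒ step 4: CBBCACBBACBACBCACBBACBCBBCACBBACBACBCACBBACBCBBACBACBCBBCA ⇒ CBB·ACB·ACB·CBB·CA·CBB·ACB·ACB·CA·CBB·ACB·CA·CBB·ACB·CBB·CA·CBB·ACB·ACB·CA·CBB·ACB·CBB·ACB·ACB·CBB·CA·CBB·ACB·ACB·CA·CBB·ACB·CA·CBB·ACB·CBB·CA·CBB·ACB·ACB·CA·CBB·ACB·CBB·ACB·ACB·CA·CBB·ACB·CA·CBB·ACB·CBB·ACB·ACB·CBB·CA
    A ↦ CA
    B ↦ ACB
    C ↦ CBB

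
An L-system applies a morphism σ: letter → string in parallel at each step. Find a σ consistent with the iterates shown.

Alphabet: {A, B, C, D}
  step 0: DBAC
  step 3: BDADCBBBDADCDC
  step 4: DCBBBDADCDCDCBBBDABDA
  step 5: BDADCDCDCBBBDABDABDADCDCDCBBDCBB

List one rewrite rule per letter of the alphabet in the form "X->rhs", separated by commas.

  step 4 ⇒ step 5: DCBBBDADCDCDCBBBDABDA ⇒ B·DA·DC·DC·DC·B·B·B·DA·B·DA·B·DA·DC·DC·DC·B·B·DC·B·B
    A ↦ B
    B ↦ DC
    C ↦ DA
    D ↦ B

A->B, B->DC, C->DA, D->B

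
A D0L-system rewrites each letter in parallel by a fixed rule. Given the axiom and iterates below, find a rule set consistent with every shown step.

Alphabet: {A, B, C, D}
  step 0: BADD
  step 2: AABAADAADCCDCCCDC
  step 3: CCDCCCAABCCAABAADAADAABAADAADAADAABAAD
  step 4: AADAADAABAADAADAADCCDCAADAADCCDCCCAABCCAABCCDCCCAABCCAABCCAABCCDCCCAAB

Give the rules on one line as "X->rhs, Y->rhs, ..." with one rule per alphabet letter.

A->C, B->DC, C->AAD, D->AAB

  step 3 ⇒ step 4: CCDCCCAABCCAABAADAADAABAADAADAADAABAAD ⇒ AAD·AAD·AAB·AAD·AAD·AAD·C·C·DC·AAD·AAD·C·C·DC·C·C·AAB·C·C·AAB·C·C·DC·C·C·AAB·C·C·AAB·C·C·AAB·C·C·DC·C·C·AAB
    A ↦ C
    B ↦ DC
    C ↦ AAD
    D ↦ AAB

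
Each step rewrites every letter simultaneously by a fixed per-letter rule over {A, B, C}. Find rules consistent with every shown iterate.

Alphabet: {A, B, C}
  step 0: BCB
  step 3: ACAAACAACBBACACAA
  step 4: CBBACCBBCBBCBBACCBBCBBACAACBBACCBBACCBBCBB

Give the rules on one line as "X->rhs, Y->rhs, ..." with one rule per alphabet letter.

A->CBB, B->A, C->AC

  step 3 ⇒ step 4: ACAAACAACBBACACAA ⇒ CBB·AC·CBB·CBB·CBB·AC·CBB·CBB·AC·A·A·CBB·AC·CBB·AC·CBB·CBB
    A ↦ CBB
    B ↦ A
    C ↦ AC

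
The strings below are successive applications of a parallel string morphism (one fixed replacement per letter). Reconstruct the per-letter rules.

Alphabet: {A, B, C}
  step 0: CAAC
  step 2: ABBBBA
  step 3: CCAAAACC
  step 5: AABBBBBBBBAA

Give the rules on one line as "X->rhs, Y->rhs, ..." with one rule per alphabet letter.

A->CC, B->A, C->B

  step 2 ⇒ step 3: ABBBBA ⇒ CC·A·A·A·A·CC
    A ↦ CC
    B ↦ A
    C ↦ B  (constrained at step 0)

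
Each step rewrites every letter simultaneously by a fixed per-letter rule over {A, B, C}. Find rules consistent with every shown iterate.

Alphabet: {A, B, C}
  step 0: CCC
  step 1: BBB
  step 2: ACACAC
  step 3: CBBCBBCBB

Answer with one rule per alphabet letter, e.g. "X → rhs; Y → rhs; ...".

  step 2 ⇒ step 3: ACACAC ⇒ CB·B·CB·B·CB·B
    A ↦ CB
    C ↦ B
  step 1 ⇒ step 2: BBB ⇒ AC·AC·AC
    B ↦ AC

A->CB, B->AC, C->B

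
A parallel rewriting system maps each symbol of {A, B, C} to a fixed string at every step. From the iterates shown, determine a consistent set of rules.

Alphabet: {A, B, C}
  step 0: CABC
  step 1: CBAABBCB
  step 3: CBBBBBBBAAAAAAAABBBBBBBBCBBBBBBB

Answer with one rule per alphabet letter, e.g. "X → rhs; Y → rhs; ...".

  step 0 ⇒ step 1: CABC ⇒ CB·AA·BB·CB
    A ↦ AA
    B ↦ BB
    C ↦ CB

A->AA, B->BB, C->CB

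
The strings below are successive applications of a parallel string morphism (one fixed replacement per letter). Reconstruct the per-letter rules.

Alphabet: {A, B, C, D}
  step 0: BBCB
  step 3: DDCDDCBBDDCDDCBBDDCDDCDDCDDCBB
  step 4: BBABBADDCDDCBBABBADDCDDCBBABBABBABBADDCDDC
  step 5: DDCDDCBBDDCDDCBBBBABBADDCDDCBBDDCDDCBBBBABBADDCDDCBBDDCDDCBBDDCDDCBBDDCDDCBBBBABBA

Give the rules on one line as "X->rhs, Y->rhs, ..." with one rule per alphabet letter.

  step 4 ⇒ step 5: BBABBADDCDDCBBABBADDCDDCBBABBABBABBADDCDDC ⇒ DDC·DDC·BB·DDC·DDC·BB·B·B·A·B·B·A·DDC·DDC·BB·DDC·DDC·BB·B·B·A·B·B·A·DDC·DDC·BB·DDC·DDC·BB·DDC·DDC·BB·DDC·DDC·BB·B·B·A·B·B·A
    A ↦ BB
    B ↦ DDC
    C ↦ A
    D ↦ B

A->BB, B->DDC, C->A, D->B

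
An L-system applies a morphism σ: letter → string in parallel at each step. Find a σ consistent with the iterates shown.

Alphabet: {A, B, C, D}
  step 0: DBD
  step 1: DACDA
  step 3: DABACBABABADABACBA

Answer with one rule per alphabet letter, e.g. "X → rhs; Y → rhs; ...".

  step 0 ⇒ step 1: DBD ⇒ DA·C·DA
    B ↦ C
    D ↦ DA
    A ↦ BA  (constrained at step 1)
    C ↦ AA  (constrained at step 1)

A->BA, B->C, C->AA, D->DA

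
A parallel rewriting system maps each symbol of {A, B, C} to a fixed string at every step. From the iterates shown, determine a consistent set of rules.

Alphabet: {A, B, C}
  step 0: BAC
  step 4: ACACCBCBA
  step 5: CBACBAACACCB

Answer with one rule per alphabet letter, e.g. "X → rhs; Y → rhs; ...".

  step 4 ⇒ step 5: ACACCBCBA ⇒ CB·A·CB·A·A·C·A·C·CB
    A ↦ CB
    B ↦ C
    C ↦ A

A->CB, B->C, C->A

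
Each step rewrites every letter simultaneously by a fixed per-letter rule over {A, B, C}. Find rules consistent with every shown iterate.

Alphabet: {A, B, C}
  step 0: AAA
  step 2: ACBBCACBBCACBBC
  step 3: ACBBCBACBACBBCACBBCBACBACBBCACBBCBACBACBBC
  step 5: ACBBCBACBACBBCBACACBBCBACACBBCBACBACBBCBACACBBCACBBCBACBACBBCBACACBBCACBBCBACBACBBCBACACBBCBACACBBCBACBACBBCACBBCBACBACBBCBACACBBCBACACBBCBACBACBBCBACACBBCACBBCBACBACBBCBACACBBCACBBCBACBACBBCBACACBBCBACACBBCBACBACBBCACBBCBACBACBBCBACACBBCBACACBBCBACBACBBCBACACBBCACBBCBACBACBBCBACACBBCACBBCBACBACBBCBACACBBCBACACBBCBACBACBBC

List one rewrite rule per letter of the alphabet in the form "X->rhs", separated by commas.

  step 2 ⇒ step 3: ACBBCACBBCACBBC ⇒ AC·BBC·BAC·BAC·BBC·AC·BBC·BAC·BAC·BBC·AC·BBC·BAC·BAC·BBC
    A ↦ AC
    B ↦ BAC
    C ↦ BBC

A->AC, B->BAC, C->BBC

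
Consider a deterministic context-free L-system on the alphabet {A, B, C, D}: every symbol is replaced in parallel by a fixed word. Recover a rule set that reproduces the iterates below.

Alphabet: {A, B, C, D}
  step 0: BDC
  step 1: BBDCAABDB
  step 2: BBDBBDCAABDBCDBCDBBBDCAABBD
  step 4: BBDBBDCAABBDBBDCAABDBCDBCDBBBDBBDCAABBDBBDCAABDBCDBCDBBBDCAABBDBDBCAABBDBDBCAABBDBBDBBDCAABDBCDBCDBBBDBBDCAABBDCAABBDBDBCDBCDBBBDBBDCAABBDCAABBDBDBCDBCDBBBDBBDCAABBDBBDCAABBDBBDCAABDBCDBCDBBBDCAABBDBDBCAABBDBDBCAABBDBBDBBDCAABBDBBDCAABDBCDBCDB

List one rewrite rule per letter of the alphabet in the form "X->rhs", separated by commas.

A->CDB, B->BBD, C->BDB, D->CAA

  step 1 ⇒ step 2: BBDCAABDB ⇒ BBD·BBD·CAA·BDB·CDB·CDB·BBD·CAA·BBD
    A ↦ CDB
    B ↦ BBD
    C ↦ BDB
    D ↦ CAA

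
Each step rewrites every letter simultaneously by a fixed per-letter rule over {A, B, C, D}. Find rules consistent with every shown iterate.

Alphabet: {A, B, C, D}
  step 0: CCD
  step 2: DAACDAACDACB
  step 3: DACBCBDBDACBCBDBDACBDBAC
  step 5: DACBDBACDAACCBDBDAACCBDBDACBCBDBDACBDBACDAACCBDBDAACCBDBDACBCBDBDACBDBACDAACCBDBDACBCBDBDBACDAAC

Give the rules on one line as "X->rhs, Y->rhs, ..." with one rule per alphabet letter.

  step 2 ⇒ step 3: DAACDAACDACB ⇒ DA·CB·CB·DB·DA·CB·CB·DB·DA·CB·DB·AC
    A ↦ CB
    B ↦ AC
    C ↦ DB
    D ↦ DA

A->CB, B->AC, C->DB, D->DA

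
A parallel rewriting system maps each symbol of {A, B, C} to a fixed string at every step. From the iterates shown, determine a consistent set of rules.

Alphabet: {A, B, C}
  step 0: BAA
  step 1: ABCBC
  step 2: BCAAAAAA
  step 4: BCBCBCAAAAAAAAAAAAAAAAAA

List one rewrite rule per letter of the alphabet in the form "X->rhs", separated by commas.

  step 1 ⇒ step 2: ABCBC ⇒ BC·A·AA·A·AA
    A ↦ BC
    B ↦ A
    C ↦ AA

A->BC, B->A, C->AA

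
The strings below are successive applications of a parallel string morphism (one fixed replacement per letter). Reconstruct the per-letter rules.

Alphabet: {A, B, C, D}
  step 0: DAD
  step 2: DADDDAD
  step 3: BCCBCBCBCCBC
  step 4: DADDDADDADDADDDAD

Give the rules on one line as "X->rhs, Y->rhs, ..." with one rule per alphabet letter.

A->C, B->DA, C->D, D->BC

  step 3 ⇒ step 4: BCCBCBCBCCBC ⇒ DA·D·D·DA·D·DA·D·DA·D·D·DA·D
    B ↦ DA
    C ↦ D
  step 2 ⇒ step 3: DADDDAD ⇒ BC·C·BC·BC·BC·C·BC
    A ↦ C
  step 2 ⇒ step 3: DADDDAD ⇒ BC·C·BC·BC·BC·C·BC
    D ↦ BC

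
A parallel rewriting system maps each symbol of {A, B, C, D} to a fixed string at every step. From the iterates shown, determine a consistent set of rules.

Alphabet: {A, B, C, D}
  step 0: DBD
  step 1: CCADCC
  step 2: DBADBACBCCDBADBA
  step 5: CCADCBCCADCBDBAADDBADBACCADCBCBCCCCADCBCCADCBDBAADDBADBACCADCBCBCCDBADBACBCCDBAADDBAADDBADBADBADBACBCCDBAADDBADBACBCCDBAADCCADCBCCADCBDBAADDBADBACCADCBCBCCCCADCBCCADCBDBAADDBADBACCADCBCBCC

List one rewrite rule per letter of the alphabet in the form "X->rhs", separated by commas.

  step 1 ⇒ step 2: CCADCC ⇒ DBA·DBA·CB·CC·DBA·DBA
    A ↦ CB
    C ↦ DBA
    D ↦ CC
  step 0 ⇒ step 1: DBD ⇒ CC·AD·CC
    B ↦ AD

A->CB, B->AD, C->DBA, D->CC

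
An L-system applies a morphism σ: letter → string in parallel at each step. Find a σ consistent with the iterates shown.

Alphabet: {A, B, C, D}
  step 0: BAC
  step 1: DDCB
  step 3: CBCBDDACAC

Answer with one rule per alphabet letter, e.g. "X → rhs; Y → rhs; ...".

A->C, B->DD, C->B, D->AC

  step 0 ⇒ step 1: BAC ⇒ DD·C·B
    A ↦ C
    B ↦ DD
    C ↦ B
    D ↦ AC  (constrained at step 1)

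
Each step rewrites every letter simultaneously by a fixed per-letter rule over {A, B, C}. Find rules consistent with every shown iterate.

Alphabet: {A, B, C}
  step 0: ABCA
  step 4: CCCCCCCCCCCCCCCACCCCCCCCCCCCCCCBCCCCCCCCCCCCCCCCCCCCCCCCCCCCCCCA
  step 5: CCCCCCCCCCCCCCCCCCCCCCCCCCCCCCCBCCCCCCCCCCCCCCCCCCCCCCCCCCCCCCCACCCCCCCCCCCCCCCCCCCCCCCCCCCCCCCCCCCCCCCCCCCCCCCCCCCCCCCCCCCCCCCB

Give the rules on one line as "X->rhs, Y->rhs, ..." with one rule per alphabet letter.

A->CB, B->CA, C->CC

  step 4 ⇒ step 5: CCCCCCCCCCCCCCCACCCCCCCCCCCCCCCBCCCCCCCCCCCCCCCCCCCCCCCCCCCCCCCA ⇒ CC·CC·CC·CC·CC·CC·CC·CC·CC·CC·CC·CC·CC·CC·CC·CB·CC·CC·CC·CC·CC·CC·CC·CC·CC·CC·CC·CC·CC·CC·CC·CA·CC·CC·CC·CC·CC·CC·CC·CC·CC·CC·CC·CC·CC·CC·CC·CC·CC·CC·CC·CC·CC·CC·CC·CC·CC·CC·CC·CC·CC·CC·CC·CB
    A ↦ CB
    B ↦ CA
    C ↦ CC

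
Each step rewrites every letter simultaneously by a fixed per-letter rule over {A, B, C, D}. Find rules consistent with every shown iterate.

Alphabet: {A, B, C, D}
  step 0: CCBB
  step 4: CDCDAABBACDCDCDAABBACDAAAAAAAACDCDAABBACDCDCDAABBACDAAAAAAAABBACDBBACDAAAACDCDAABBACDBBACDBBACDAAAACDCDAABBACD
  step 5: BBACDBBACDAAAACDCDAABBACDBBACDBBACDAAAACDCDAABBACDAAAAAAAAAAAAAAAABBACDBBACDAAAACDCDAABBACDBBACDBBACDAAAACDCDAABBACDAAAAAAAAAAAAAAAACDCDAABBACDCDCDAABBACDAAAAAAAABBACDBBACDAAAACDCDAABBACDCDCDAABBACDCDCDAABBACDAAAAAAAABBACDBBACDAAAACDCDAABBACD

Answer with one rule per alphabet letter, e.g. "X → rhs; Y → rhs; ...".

A->AA, B->CD, C->BBA, D->CD

  step 4 ⇒ step 5: CDCDAABBACDCDCDAABBACDAAAAAAAACDCDAABBACDCDCDAABBACDAAAAAAAABBACDBBACDAAAACDCDAABBACDBBACDBBACDAAAACDCDAABBACD ⇒ BBA·CD·BBA·CD·AA·AA·CD·CD·AA·BBA·CD·BBA·CD·BBA·CD·AA·AA·CD·CD·AA·BBA·CD·AA·AA·AA·AA·AA·AA·AA·AA·BBA·CD·BBA·CD·AA·AA·CD·CD·AA·BBA·CD·BBA·CD·BBA·CD·AA·AA·CD·CD·AA·BBA·CD·AA·AA·AA·AA·AA·AA·AA·AA·CD·CD·AA·BBA·CD·CD·CD·AA·BBA·CD·AA·AA·AA·AA·BBA·CD·BBA·CD·AA·AA·CD·CD·AA·BBA·CD·CD·CD·AA·BBA·CD·CD·CD·AA·BBA·CD·AA·AA·AA·AA·BBA·CD·BBA·CD·AA·AA·CD·CD·AA·BBA·CD
    A ↦ AA
    B ↦ CD
    C ↦ BBA
    D ↦ CD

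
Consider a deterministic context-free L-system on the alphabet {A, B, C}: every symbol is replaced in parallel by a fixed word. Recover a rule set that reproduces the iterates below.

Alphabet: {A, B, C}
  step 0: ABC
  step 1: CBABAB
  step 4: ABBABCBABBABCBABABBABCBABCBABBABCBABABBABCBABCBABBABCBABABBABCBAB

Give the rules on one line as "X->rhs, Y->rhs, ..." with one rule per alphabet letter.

A->C, B->BAB, C->AB

  step 0 ⇒ step 1: ABC ⇒ C·BAB·AB
    A ↦ C
    B ↦ BAB
    C ↦ AB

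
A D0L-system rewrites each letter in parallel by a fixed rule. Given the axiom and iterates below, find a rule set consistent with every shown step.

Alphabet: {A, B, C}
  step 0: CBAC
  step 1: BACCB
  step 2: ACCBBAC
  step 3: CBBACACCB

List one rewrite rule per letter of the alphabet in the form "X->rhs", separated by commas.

  step 2 ⇒ step 3: ACCBBAC ⇒ C·B·B·AC·AC·C·B
    A ↦ C
    B ↦ AC
    C ↦ B

A->C, B->AC, C->B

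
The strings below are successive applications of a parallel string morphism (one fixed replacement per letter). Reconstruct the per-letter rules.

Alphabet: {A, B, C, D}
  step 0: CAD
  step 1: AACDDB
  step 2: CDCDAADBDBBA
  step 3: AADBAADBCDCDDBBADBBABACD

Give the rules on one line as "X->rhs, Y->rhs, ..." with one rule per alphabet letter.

  step 2 ⇒ step 3: CDCDAADBDBBA ⇒ AA·DB·AA·DB·CD·CD·DB·BA·DB·BA·BA·CD
    A ↦ CD
    B ↦ BA
    C ↦ AA
    D ↦ DB

A->CD, B->BA, C->AA, D->DB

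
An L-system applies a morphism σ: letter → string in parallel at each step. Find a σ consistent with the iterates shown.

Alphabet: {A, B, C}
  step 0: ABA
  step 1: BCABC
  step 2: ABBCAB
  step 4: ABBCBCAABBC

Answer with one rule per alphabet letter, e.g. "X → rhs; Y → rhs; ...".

  step 1 ⇒ step 2: BCABC ⇒ A·B·BC·A·B
    A ↦ BC
    B ↦ A
    C ↦ B

A->BC, B->A, C->B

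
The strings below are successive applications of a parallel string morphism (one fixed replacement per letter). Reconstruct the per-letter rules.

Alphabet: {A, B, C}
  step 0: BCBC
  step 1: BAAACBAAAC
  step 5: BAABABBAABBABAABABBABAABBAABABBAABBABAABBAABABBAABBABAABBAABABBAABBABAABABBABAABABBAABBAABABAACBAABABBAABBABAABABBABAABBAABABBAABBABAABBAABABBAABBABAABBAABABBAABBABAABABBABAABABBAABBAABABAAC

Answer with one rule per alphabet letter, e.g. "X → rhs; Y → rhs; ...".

  step 0 ⇒ step 1: BCBC ⇒ BA·AAC·BA·AAC
    B ↦ BA
    C ↦ AAC
    A ↦ AB  (constrained at step 1)

A->AB, B->BA, C->AAC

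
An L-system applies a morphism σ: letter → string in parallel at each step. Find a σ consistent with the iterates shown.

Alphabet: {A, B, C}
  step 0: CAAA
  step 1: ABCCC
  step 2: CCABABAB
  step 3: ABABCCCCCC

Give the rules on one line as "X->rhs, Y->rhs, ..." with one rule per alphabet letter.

  step 2 ⇒ step 3: CCABABAB ⇒ AB·AB·C·C·C·C·C·C
    A ↦ C
    B ↦ C
    C ↦ AB

A->C, B->C, C->AB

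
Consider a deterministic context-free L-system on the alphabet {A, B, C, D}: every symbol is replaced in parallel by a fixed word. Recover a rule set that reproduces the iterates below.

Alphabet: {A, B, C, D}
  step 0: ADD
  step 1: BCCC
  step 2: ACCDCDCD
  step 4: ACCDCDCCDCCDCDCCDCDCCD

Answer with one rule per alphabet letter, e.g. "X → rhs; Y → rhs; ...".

  step 1 ⇒ step 2: BCCC ⇒ AC·CD·CD·CD
    B ↦ AC
    C ↦ CD
  step 0 ⇒ step 1: ADD ⇒ BC·C·C
    A ↦ BC
  step 0 ⇒ step 1: ADD ⇒ BC·C·C
    D ↦ C

A->BC, B->AC, C->CD, D->C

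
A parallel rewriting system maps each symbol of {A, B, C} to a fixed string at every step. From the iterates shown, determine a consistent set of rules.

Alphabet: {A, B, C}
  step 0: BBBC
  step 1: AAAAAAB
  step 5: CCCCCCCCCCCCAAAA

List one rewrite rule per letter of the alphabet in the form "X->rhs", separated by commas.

A->C, B->AA, C->B

  step 0 ⇒ step 1: BBBC ⇒ AA·AA·AA·B
    B ↦ AA
    C ↦ B
    A ↦ C  (constrained at step 1)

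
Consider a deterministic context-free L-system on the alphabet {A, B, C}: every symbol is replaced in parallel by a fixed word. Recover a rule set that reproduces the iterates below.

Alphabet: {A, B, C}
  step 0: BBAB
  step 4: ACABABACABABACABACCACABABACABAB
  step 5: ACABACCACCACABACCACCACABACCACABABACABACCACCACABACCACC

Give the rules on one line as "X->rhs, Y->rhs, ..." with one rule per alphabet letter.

  step 4 ⇒ step 5: ACABABACABABACABACCACABABACABAB ⇒ AC·AB·AC·C·AC·C·AC·AB·AC·C·AC·C·AC·AB·AC·C·AC·AB·AB·AC·AB·AC·C·AC·C·AC·AB·AC·C·AC·C
    A ↦ AC
    B ↦ C
    C ↦ AB

A->AC, B->C, C->AB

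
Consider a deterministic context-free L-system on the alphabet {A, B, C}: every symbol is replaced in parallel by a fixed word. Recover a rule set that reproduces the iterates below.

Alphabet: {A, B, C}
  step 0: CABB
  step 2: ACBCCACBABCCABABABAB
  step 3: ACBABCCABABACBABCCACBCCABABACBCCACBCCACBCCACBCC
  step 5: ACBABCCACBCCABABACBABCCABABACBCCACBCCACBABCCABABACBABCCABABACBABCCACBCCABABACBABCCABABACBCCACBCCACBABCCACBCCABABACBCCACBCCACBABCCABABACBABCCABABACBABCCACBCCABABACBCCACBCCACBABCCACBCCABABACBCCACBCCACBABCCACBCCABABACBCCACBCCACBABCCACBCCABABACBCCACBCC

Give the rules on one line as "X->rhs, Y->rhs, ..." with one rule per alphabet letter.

A->ACB, B->CC, C->AB

  step 2 ⇒ step 3: ACBCCACBABCCABABABAB ⇒ ACB·AB·CC·AB·AB·ACB·AB·CC·ACB·CC·AB·AB·ACB·CC·ACB·CC·ACB·CC·ACB·CC
    A ↦ ACB
    B ↦ CC
    C ↦ AB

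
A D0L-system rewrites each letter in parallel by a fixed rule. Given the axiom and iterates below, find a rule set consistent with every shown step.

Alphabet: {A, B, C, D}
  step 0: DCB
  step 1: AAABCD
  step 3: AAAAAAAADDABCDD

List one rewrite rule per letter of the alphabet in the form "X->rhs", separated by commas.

  step 0 ⇒ step 1: DCB ⇒ AA·ABC·D
    B ↦ D
    C ↦ ABC
    D ↦ AA
    A ↦ D  (constrained at step 1)

A->D, B->D, C->ABC, D->AA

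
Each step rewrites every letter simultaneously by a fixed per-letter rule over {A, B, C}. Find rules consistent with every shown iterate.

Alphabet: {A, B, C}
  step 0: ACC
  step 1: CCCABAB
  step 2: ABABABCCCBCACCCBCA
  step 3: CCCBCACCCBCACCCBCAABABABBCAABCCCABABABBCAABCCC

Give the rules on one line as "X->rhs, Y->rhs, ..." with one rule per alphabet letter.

A->CCC, B->BCA, C->AB

  step 2 ⇒ step 3: ABABABCCCBCACCCBCA ⇒ CCC·BCA·CCC·BCA·CCC·BCA·AB·AB·AB·BCA·AB·CCC·AB·AB·AB·BCA·AB·CCC
    A ↦ CCC
    B ↦ BCA
    C ↦ AB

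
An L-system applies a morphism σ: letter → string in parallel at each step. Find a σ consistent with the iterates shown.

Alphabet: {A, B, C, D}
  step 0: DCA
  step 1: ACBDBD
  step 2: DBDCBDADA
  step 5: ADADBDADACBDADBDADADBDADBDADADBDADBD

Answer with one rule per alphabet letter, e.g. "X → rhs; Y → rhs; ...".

  step 1 ⇒ step 2: ACBDBD ⇒ DBD·CB·D·A·D·A
    A ↦ DBD
    B ↦ D
    C ↦ CB
    D ↦ A

A->DBD, B->D, C->CB, D->A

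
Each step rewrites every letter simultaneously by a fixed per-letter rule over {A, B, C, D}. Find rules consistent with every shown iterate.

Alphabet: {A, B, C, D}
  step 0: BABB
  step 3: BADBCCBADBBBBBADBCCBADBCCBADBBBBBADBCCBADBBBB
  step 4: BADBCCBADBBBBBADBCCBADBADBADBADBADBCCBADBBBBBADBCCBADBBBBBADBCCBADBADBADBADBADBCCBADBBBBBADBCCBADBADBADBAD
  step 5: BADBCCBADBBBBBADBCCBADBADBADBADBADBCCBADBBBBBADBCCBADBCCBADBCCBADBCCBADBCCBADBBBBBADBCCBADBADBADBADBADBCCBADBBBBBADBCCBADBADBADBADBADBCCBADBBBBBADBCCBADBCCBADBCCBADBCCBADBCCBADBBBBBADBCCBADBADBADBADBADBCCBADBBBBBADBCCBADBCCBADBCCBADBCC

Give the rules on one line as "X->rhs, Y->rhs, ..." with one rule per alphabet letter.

  step 4 ⇒ step 5: BADBCCBADBBBBBADBCCBADBADBADBADBADBCCBADBBBBBADBCCBADBBBBBADBCCBADBADBADBADBADBCCBADBBBBBADBCCBADBADBADBAD ⇒ BAD·B·CC·BAD·BB·BB·BAD·B·CC·BAD·BAD·BAD·BAD·BAD·B·CC·BAD·BB·BB·BAD·B·CC·BAD·B·CC·BAD·B·CC·BAD·B·CC·BAD·B·CC·BAD·BB·BB·BAD·B·CC·BAD·BAD·BAD·BAD·BAD·B·CC·BAD·BB·BB·BAD·B·CC·BAD·BAD·BAD·BAD·BAD·B·CC·BAD·BB·BB·BAD·B·CC·BAD·B·CC·BAD·B·CC·BAD·B·CC·BAD·B·CC·BAD·BB·BB·BAD·B·CC·BAD·BAD·BAD·BAD·BAD·B·CC·BAD·BB·BB·BAD·B·CC·BAD·B·CC·BAD·B·CC·BAD·B·CC
    A ↦ B
    B ↦ BAD
    C ↦ BB
    D ↦ CC

A->B, B->BAD, C->BB, D->CC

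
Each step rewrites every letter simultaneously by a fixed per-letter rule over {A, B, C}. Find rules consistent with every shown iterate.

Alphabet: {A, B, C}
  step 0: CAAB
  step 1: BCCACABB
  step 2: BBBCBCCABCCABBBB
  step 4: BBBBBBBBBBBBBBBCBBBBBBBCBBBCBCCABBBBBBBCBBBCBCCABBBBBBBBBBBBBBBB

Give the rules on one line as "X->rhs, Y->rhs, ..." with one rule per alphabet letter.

  step 1 ⇒ step 2: BCCACABB ⇒ BB·BC·BC·CA·BC·CA·BB·BB
    A ↦ CA
    B ↦ BB
    C ↦ BC

A->CA, B->BB, C->BC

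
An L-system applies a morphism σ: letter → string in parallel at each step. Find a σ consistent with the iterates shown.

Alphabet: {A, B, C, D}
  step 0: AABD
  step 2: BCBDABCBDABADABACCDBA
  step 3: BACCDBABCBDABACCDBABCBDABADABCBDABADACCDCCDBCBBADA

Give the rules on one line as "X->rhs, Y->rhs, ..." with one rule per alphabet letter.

A->DA, B->BA, C->CCD, D->BCB

  step 2 ⇒ step 3: BCBDABCBDABADABACCDBA ⇒ BA·CCD·BA·BCB·DA·BA·CCD·BA·BCB·DA·BA·DA·BCB·DA·BA·DA·CCD·CCD·BCB·BA·DA
    A ↦ DA
    B ↦ BA
    C ↦ CCD
    D ↦ BCB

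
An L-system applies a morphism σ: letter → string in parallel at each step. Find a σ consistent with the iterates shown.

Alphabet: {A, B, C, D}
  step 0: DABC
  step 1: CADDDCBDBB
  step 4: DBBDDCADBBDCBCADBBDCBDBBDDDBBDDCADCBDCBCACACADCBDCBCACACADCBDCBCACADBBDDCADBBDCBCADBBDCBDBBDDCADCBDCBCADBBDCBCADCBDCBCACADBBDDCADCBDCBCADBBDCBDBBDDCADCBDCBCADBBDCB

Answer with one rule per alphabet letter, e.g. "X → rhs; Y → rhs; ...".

  step 0 ⇒ step 1: DABC ⇒ CA·DD·DCB·DBB
    A ↦ DD
    B ↦ DCB
    C ↦ DBB
    D ↦ CA

A->DD, B->DCB, C->DBB, D->CA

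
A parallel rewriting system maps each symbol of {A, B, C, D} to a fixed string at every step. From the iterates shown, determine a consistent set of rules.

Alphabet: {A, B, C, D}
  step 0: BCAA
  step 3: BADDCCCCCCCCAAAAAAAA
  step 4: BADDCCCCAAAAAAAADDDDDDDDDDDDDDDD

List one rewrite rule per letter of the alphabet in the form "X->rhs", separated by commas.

  step 3 ⇒ step 4: BADDCCCCCCCCAAAAAAAA ⇒ BA·DD·CC·CC·A·A·A·A·A·A·A·A·DD·DD·DD·DD·DD·DD·DD·DD
    A ↦ DD
    B ↦ BA
    C ↦ A
    D ↦ CC

A->DD, B->BA, C->A, D->CC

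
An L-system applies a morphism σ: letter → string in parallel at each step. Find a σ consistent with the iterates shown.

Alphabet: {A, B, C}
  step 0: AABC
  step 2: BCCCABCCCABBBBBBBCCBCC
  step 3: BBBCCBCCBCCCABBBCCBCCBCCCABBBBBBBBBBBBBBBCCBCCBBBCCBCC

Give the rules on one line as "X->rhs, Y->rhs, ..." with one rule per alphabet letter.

A->CA, B->BB, C->BCC

  step 2 ⇒ step 3: BCCCABCCCABBBBBBBCCBCC ⇒ BB·BCC·BCC·BCC·CA·BB·BCC·BCC·BCC·CA·BB·BB·BB·BB·BB·BB·BB·BCC·BCC·BB·BCC·BCC
    A ↦ CA
    B ↦ BB
    C ↦ BCC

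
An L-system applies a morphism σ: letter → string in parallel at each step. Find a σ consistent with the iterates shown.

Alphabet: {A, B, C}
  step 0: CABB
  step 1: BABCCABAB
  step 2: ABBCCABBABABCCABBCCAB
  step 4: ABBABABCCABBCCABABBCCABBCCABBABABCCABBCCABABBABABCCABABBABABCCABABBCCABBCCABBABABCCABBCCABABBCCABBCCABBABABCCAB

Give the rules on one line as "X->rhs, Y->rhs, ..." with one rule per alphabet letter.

A->BCC, B->AB, C->BA

  step 1 ⇒ step 2: BABCCABAB ⇒ AB·BCC·AB·BA·BA·BCC·AB·BCC·AB
    A ↦ BCC
    B ↦ AB
    C ↦ BA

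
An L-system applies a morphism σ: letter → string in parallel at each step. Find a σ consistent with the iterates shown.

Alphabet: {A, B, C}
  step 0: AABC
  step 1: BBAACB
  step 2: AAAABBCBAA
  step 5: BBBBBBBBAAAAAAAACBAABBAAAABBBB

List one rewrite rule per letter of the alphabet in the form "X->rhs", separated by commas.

A->B, B->AA, C->CB

  step 1 ⇒ step 2: BBAACB ⇒ AA·AA·B·B·CB·AA
    A ↦ B
    B ↦ AA
    C ↦ CB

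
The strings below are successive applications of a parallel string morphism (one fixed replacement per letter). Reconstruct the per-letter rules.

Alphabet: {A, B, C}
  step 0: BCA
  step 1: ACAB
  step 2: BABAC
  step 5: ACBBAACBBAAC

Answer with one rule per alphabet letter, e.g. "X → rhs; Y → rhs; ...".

A->B, B->AC, C->A

  step 1 ⇒ step 2: ACAB ⇒ B·A·B·AC
    A ↦ B
    B ↦ AC
    C ↦ A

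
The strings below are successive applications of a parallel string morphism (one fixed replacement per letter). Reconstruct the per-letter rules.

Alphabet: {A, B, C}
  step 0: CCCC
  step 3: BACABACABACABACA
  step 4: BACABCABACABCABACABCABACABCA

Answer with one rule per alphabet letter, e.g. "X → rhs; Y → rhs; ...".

  step 3 ⇒ step 4: BACABACABACABACA ⇒ BA·CA·B·CA·BA·CA·B·CA·BA·CA·B·CA·BA·CA·B·CA
    A ↦ CA
    B ↦ BA
    C ↦ B

A->CA, B->BA, C->B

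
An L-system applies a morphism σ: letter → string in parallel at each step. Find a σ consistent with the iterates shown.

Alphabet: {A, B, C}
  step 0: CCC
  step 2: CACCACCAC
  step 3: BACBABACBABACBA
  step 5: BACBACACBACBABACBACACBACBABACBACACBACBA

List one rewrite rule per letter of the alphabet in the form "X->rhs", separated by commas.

  step 2 ⇒ step 3: CACCACCAC ⇒ BA·C·BA·BA·C·BA·BA·C·BA
    A ↦ C
    C ↦ BA
    B ↦ CA  (constrained at step 3)

A->C, B->CA, C->BA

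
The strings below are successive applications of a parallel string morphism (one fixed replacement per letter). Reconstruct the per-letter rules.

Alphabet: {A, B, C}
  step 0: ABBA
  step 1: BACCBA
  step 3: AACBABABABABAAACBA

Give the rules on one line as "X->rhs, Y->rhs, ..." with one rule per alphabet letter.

  step 0 ⇒ step 1: ABBA ⇒ BA·C·C·BA
    A ↦ BA
    B ↦ C
    C ↦ AA  (constrained at step 1)

A->BA, B->C, C->AA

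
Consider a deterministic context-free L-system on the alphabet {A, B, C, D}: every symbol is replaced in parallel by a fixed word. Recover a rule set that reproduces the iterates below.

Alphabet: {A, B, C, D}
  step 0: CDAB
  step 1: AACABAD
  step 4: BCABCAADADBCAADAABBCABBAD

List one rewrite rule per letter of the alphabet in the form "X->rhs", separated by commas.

  step 0 ⇒ step 1: CDAB ⇒ AA·CA·B·AD
    A ↦ B
    B ↦ AD
    C ↦ AA
    D ↦ CA

A->B, B->AD, C->AA, D->CA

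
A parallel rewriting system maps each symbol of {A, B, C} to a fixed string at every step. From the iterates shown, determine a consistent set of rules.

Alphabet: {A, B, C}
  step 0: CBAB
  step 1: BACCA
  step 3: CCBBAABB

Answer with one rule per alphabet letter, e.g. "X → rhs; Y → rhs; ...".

  step 0 ⇒ step 1: CBAB ⇒ B·A·CC·A
    A ↦ CC
    B ↦ A
    C ↦ B

A->CC, B->A, C->B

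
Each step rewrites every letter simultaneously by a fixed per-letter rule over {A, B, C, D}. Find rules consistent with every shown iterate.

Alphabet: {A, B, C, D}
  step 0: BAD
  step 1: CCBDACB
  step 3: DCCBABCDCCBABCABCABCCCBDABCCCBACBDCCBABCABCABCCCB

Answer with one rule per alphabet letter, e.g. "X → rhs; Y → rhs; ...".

  step 0 ⇒ step 1: BAD ⇒ CCB·D·ACB
    A ↦ D
    B ↦ CCB
    D ↦ ACB
    C ↦ ABC  (constrained at step 1)

A->D, B->CCB, C->ABC, D->ACB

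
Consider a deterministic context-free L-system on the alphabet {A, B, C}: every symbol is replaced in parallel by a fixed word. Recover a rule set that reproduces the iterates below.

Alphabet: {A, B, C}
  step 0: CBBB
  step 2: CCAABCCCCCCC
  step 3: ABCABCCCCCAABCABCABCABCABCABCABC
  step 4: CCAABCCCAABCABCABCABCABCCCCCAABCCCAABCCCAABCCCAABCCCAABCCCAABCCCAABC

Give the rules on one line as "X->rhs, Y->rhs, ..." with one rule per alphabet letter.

  step 3 ⇒ step 4: ABCABCCCCCAABCABCABCABCABCABCABC ⇒ CC·A·ABC·CC·A·ABC·ABC·ABC·ABC·ABC·CC·CC·A·ABC·CC·A·ABC·CC·A·ABC·CC·A·ABC·CC·A·ABC·CC·A·ABC·CC·A·ABC
    A ↦ CC
    B ↦ A
    C ↦ ABC

A->CC, B->A, C->ABC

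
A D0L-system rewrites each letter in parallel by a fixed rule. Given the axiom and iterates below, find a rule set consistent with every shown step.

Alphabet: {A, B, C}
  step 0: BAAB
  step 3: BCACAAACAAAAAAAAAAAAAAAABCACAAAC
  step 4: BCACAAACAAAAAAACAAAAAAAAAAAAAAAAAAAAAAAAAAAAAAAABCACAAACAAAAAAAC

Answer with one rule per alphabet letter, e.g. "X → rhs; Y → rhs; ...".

A->AA, B->BC, C->AC

  step 3 ⇒ step 4: BCACAAACAAAAAAAAAAAAAAAABCACAAAC ⇒ BC·AC·AA·AC·AA·AA·AA·AC·AA·AA·AA·AA·AA·AA·AA·AA·AA·AA·AA·AA·AA·AA·AA·AA·BC·AC·AA·AC·AA·AA·AA·AC
    A ↦ AA
    B ↦ BC
    C ↦ AC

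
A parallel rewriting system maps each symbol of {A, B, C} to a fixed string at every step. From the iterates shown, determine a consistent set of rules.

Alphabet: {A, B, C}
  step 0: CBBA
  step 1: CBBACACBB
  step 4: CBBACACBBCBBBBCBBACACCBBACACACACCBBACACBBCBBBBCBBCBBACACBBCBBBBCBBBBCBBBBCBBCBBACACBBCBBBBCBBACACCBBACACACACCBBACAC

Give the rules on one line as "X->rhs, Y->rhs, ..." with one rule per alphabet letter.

A->BB, B->AC, C->CBB

  step 0 ⇒ step 1: CBBA ⇒ CBB·AC·AC·BB
    A ↦ BB
    B ↦ AC
    C ↦ CBB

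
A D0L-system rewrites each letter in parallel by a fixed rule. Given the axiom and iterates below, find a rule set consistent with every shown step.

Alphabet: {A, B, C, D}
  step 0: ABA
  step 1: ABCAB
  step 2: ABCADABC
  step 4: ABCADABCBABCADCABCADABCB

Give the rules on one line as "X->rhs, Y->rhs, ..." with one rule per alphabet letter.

A->AB, B->C, C->AD, D->CB

  step 1 ⇒ step 2: ABCAB ⇒ AB·C·AD·AB·C
    A ↦ AB
    B ↦ C
    C ↦ AD
    D ↦ CB  (constrained at step 2)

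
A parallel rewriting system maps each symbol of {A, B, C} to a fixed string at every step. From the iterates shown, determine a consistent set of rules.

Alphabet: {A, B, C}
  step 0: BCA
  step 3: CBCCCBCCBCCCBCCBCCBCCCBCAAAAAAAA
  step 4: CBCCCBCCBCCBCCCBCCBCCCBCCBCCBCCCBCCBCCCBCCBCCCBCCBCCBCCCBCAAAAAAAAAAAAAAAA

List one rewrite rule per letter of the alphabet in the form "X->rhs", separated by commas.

  step 3 ⇒ step 4: CBCCCBCCBCCCBCCBCCBCCCBCAAAAAAAA ⇒ CBC·C·CBC·CBC·CBC·C·CBC·CBC·C·CBC·CBC·CBC·C·CBC·CBC·C·CBC·CBC·C·CBC·CBC·CBC·C·CBC·AA·AA·AA·AA·AA·AA·AA·AA
    A ↦ AA
    B ↦ C
    C ↦ CBC

A->AA, B->C, C->CBC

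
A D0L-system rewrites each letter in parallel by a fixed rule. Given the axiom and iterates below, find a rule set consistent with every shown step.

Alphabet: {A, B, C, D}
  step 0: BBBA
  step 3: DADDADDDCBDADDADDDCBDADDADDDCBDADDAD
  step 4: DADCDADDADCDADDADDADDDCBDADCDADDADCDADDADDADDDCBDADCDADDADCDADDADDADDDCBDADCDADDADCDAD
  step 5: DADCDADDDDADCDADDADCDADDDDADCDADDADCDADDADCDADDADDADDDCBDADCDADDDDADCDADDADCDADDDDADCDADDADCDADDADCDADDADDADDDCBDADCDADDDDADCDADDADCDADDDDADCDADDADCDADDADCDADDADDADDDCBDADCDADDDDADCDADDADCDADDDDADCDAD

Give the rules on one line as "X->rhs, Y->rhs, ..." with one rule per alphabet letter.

A->C, B->CB, C->DD, D->DAD

  step 4 ⇒ step 5: DADCDADDADCDADDADDADDDCBDADCDADDADCDADDADDADDDCBDADCDADDADCDADDADDADDDCBDADCDADDADCDAD ⇒ DAD·C·DAD·DD·DAD·C·DAD·DAD·C·DAD·DD·DAD·C·DAD·DAD·C·DAD·DAD·C·DAD·DAD·DAD·DD·CB·DAD·C·DAD·DD·DAD·C·DAD·DAD·C·DAD·DD·DAD·C·DAD·DAD·C·DAD·DAD·C·DAD·DAD·DAD·DD·CB·DAD·C·DAD·DD·DAD·C·DAD·DAD·C·DAD·DD·DAD·C·DAD·DAD·C·DAD·DAD·C·DAD·DAD·DAD·DD·CB·DAD·C·DAD·DD·DAD·C·DAD·DAD·C·DAD·DD·DAD·C·DAD
    A ↦ C
    B ↦ CB
    C ↦ DD
    D ↦ DAD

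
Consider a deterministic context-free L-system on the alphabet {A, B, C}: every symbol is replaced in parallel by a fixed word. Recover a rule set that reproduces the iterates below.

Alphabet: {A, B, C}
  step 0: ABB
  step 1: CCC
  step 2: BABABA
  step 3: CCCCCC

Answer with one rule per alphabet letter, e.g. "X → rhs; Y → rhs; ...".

  step 2 ⇒ step 3: BABABA ⇒ C·C·C·C·C·C
    A ↦ C
    B ↦ C
  step 1 ⇒ step 2: CCC ⇒ BA·BA·BA
    C ↦ BA

A->C, B->C, C->BA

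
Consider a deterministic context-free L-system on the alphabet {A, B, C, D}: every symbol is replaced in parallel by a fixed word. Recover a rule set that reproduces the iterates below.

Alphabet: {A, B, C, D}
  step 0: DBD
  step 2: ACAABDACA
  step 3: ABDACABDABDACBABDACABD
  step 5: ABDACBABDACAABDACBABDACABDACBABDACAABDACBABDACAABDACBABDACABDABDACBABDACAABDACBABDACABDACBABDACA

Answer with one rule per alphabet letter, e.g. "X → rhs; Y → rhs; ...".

A->ABD, B->A, C->AC, D->CB

  step 2 ⇒ step 3: ACAABDACA ⇒ ABD·AC·ABD·ABD·A·CB·ABD·AC·ABD
    A ↦ ABD
    B ↦ A
    C ↦ AC
    D ↦ CB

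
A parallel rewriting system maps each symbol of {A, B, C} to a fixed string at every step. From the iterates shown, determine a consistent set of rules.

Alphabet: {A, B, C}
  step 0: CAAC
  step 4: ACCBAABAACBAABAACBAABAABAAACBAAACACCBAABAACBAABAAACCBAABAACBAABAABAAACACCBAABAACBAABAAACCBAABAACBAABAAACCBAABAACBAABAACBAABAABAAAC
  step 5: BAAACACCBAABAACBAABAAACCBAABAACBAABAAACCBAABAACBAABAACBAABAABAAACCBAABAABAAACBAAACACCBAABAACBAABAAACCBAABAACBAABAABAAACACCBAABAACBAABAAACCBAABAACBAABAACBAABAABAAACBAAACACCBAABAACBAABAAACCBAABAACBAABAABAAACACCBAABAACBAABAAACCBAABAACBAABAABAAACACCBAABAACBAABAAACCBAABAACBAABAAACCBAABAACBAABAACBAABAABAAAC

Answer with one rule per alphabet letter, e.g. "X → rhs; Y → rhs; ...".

A->BAA, B->C, C->AC

  step 4 ⇒ step 5: ACCBAABAACBAABAACBAABAABAAACBAAACACCBAABAACBAABAAACCBAABAACBAABAABAAACACCBAABAACBAABAAACCBAABAACBAABAAACCBAABAACBAABAACBAABAABAAAC ⇒ BAA·AC·AC·C·BAA·BAA·C·BAA·BAA·AC·C·BAA·BAA·C·BAA·BAA·AC·C·BAA·BAA·C·BAA·BAA·C·BAA·BAA·BAA·AC·C·BAA·BAA·BAA·AC·BAA·AC·AC·C·BAA·BAA·C·BAA·BAA·AC·C·BAA·BAA·C·BAA·BAA·BAA·AC·AC·C·BAA·BAA·C·BAA·BAA·AC·C·BAA·BAA·C·BAA·BAA·C·BAA·BAA·BAA·AC·BAA·AC·AC·C·BAA·BAA·C·BAA·BAA·AC·C·BAA·BAA·C·BAA·BAA·BAA·AC·AC·C·BAA·BAA·C·BAA·BAA·AC·C·BAA·BAA·C·BAA·BAA·BAA·AC·AC·C·BAA·BAA·C·BAA·BAA·AC·C·BAA·BAA·C·BAA·BAA·AC·C·BAA·BAA·C·BAA·BAA·C·BAA·BAA·BAA·AC
    A ↦ BAA
    B ↦ C
    C ↦ AC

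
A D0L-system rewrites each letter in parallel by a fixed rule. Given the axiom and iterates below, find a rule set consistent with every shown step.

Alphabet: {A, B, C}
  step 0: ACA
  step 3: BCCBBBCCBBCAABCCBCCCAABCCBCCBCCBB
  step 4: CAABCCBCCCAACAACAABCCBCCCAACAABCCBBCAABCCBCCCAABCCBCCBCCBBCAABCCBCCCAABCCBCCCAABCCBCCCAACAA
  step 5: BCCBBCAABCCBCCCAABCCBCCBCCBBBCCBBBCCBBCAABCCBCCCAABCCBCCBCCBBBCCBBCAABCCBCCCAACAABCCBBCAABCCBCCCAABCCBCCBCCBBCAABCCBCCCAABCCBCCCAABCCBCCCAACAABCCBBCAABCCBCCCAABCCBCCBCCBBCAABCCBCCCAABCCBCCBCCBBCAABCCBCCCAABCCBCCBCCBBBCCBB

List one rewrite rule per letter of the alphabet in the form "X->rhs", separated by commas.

  step 4 ⇒ step 5: CAABCCBCCCAACAACAABCCBCCCAACAABCCBBCAABCCBCCCAABCCBCCBCCBBCAABCCBCCCAABCCBCCCAABCCBCCCAACAA ⇒ BCC·B·B·CAA·BCC·BCC·CAA·BCC·BCC·BCC·B·B·BCC·B·B·BCC·B·B·CAA·BCC·BCC·CAA·BCC·BCC·BCC·B·B·BCC·B·B·CAA·BCC·BCC·CAA·CAA·BCC·B·B·CAA·BCC·BCC·CAA·BCC·BCC·BCC·B·B·CAA·BCC·BCC·CAA·BCC·BCC·CAA·BCC·BCC·CAA·CAA·BCC·B·B·CAA·BCC·BCC·CAA·BCC·BCC·BCC·B·B·CAA·BCC·BCC·CAA·BCC·BCC·BCC·B·B·CAA·BCC·BCC·CAA·BCC·BCC·BCC·B·B·BCC·B·B
    A ↦ B
    B ↦ CAA
    C ↦ BCC

A->B, B->CAA, C->BCC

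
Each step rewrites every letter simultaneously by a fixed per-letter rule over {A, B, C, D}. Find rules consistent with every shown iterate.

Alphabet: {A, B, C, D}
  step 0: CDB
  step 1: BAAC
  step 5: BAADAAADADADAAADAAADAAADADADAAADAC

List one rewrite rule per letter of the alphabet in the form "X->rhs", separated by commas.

A->DA, B->C, C->B, D->AA

  step 0 ⇒ step 1: CDB ⇒ B·AA·C
    B ↦ C
    C ↦ B
    D ↦ AA
    A ↦ DA  (constrained at step 1)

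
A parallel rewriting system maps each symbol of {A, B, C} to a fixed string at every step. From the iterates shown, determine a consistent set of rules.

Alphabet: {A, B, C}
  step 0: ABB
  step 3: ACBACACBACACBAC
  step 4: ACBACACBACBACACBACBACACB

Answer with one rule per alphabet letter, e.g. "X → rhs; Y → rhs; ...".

A->AC, B->AC, C->B

  step 3 ⇒ step 4: ACBACACBACACBAC ⇒ AC·B·AC·AC·B·AC·B·AC·AC·B·AC·B·AC·AC·B
    A ↦ AC
    B ↦ AC
    C ↦ B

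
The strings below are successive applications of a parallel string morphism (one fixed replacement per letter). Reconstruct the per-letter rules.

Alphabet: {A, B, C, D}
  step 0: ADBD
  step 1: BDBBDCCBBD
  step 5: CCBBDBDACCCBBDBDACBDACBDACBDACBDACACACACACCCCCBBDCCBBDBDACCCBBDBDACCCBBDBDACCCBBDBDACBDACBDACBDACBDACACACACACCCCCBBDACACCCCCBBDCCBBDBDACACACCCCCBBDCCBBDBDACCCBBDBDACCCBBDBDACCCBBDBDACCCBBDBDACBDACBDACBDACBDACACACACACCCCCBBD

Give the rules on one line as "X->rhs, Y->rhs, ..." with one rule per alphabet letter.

A->BD, B->CC, C->AC, D->BBD

  step 0 ⇒ step 1: ADBD ⇒ BD·BBD·CC·BBD
    A ↦ BD
    B ↦ CC
    D ↦ BBD
    C ↦ AC  (constrained at step 1)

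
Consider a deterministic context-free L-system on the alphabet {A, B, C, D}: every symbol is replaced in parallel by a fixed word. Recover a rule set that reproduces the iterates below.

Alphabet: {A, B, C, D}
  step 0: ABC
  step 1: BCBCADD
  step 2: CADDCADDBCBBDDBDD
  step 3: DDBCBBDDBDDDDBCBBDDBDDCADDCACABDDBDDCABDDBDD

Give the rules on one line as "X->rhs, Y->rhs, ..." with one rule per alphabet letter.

  step 2 ⇒ step 3: CADDCADDBCBBDDBDD ⇒ DD·BCB·BDD·BDD·DD·BCB·BDD·BDD·CA·DD·CA·CA·BDD·BDD·CA·BDD·BDD
    A ↦ BCB
    B ↦ CA
    C ↦ DD
    D ↦ BDD

A->BCB, B->CA, C->DD, D->BDD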